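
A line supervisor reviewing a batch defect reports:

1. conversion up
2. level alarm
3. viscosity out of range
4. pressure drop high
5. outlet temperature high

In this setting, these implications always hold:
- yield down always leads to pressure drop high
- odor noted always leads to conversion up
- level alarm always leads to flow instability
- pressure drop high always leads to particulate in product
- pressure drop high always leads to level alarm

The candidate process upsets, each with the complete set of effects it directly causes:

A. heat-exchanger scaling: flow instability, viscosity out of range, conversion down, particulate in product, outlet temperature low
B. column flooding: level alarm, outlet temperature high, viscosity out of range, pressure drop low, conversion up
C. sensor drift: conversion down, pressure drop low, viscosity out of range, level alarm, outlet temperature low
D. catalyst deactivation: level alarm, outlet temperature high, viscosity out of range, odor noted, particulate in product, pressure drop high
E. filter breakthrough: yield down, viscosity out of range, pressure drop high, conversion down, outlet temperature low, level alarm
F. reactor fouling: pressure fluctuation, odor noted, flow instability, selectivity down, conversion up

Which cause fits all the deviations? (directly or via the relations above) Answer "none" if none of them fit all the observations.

Checking each candidate against the observations:
(A) heat-exchanger scaling — conversion up ✗; level alarm ✗; viscosity out of range ✓; pressure drop high ✗; outlet temperature high ✗
(B) column flooding — fails on pressure drop high (predicts pressure drop low, not pressure drop high)
(C) sensor drift — conversion up ✗; level alarm ✓; viscosity out of range ✓; pressure drop high ✗; outlet temperature high ✗
(D) catalyst deactivation — accounts for every observation (conversion up through odor noted → conversion up)
(E) filter breakthrough — conversion up ✗; level alarm ✓; viscosity out of range ✓; pressure drop high ✓; outlet temperature high ✗
(F) reactor fouling — conversion up ✓; level alarm ✗; viscosity out of range ✗; pressure drop high ✗; outlet temperature high ✗
Only (D) is consistent with every observation.

D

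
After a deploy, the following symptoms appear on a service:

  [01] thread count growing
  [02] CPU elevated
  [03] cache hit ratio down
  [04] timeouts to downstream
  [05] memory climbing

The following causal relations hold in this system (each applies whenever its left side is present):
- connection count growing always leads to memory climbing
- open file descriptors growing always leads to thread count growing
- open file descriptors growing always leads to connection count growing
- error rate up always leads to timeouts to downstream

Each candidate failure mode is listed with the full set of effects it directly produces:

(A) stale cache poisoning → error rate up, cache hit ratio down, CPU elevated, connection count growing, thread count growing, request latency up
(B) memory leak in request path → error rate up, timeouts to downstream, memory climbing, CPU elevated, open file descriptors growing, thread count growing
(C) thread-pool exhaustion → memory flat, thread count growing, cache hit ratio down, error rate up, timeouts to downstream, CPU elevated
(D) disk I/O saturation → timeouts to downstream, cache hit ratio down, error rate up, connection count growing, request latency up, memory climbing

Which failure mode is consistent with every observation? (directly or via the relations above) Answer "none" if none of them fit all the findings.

Per-candidate check:
(A) stale cache poisoning — accounts for every observation (timeouts to downstream by error rate up → timeouts to downstream)
(B) memory leak in request path — does not account for cache hit ratio down
(C) thread-pool exhaustion — fails on memory climbing (predicts memory flat, not memory climbing)
(D) disk I/O saturation — does not account for thread count growing, CPU elevated
Only (A) is consistent with every observation.

A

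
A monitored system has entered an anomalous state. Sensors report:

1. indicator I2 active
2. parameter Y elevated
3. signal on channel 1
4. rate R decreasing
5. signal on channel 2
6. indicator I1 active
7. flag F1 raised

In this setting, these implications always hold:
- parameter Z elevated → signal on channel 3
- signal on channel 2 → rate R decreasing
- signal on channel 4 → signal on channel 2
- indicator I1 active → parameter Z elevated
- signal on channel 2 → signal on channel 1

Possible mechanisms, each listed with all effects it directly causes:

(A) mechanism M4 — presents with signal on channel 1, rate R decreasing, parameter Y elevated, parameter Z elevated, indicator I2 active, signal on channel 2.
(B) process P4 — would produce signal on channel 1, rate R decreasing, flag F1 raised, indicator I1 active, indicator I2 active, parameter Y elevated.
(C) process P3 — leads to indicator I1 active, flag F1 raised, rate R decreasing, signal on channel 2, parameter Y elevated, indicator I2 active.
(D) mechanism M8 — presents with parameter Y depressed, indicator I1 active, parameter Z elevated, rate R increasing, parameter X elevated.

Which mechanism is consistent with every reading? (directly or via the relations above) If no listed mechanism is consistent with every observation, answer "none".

Checking each candidate against the observations:
(A) mechanism M4 — does not account for indicator I1 active, flag F1 raised
(B) process P4 — does not account for signal on channel 2
(C) process P3 — indicator I2 active ✓; parameter Y elevated ✓; signal on channel 1 ✓ (by signal on channel 2 → signal on channel 1); rate R decreasing ✓; signal on channel 2 ✓; indicator I1 active ✓; flag F1 raised ✓
(D) mechanism M8 — indicator I2 active ✗; parameter Y elevated ✗; signal on channel 1 ✗; rate R decreasing ✗; signal on channel 2 ✗; indicator I1 active ✓; flag F1 raised ✗
(C) alone accounts for all the evidence.

C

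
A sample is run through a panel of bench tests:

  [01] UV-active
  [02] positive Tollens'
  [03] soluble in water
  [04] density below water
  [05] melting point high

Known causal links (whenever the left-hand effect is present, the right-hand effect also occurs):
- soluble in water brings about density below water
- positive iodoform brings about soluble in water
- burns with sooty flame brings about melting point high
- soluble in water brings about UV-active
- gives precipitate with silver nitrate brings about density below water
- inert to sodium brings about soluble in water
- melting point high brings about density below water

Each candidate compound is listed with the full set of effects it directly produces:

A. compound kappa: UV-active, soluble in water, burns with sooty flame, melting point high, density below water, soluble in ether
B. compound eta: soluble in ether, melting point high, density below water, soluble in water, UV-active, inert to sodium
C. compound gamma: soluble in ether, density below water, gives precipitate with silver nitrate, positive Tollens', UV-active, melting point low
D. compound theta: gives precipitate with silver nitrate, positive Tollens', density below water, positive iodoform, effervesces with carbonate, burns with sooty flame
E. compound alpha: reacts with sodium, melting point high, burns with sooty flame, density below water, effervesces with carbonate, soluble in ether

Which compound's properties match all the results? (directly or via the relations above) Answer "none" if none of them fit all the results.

Checking each candidate against the observations:
(A) compound kappa — UV-active ✓; positive Tollens' ✗; soluble in water ✓; density below water ✓; melting point high ✓
(B) compound eta — UV-active ✓; positive Tollens' ✗; soluble in water ✓; density below water ✓; melting point high ✓
(C) compound gamma — fails on soluble in water, melting point high (predicts melting point low, not melting point high)
(D) compound theta — UV-active ✓ (via positive iodoform → soluble in water → UV-active); positive Tollens' ✓; soluble in water ✓ (via positive iodoform → soluble in water); density below water ✓; melting point high ✓ (via burns with sooty flame → melting point high)
(E) compound alpha — UV-active ✗; positive Tollens' ✗; soluble in water ✗; density below water ✓; melting point high ✓
(D) is the only candidate with no mismatches.

D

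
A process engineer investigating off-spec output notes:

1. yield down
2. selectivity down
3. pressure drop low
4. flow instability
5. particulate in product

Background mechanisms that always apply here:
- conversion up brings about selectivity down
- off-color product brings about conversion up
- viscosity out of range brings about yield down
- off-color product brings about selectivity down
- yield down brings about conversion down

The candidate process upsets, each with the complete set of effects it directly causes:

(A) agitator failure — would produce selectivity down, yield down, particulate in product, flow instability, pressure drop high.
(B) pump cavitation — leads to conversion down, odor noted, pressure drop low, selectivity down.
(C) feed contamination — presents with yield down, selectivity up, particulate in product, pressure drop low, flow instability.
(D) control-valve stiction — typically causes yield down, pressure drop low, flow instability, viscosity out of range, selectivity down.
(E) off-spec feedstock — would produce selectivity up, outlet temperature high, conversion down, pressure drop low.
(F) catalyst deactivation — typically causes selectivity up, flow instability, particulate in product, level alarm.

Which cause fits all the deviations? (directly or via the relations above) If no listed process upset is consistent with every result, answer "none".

For each candidate, compare predicted effects to what was observed:
(A) agitator failure — fails on pressure drop low (predicts pressure drop high, not pressure drop low)
(B) pump cavitation — yield down -; selectivity down +; pressure drop low +; flow instability -; particulate in product -
(C) feed contamination — fails on selectivity down (predicts selectivity up, not selectivity down)
(D) control-valve stiction — does not account for particulate in product
(E) off-spec feedstock — fails on yield down, selectivity down, flow instability, particulate in product (predicts selectivity up, not selectivity down)
(F) catalyst deactivation — yield down -; selectivity down -; pressure drop low -; flow instability +; particulate in product +
None of the listed candidates fits everything.

none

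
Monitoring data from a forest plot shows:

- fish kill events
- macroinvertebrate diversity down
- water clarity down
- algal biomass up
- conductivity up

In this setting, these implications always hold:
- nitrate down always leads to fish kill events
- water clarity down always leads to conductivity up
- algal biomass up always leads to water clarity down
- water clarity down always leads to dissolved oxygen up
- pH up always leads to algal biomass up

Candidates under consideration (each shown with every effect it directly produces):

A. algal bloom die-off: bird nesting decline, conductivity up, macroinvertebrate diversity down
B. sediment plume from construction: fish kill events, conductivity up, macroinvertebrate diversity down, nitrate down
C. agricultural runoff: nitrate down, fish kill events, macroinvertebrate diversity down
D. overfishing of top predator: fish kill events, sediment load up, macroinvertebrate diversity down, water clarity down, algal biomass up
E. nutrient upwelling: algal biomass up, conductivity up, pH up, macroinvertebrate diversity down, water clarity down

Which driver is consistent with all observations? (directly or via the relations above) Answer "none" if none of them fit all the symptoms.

D

Checking each candidate against the observations:
(A) algal bloom die-off — fish kill events -; macroinvertebrate diversity down +; water clarity down -; algal biomass up -; conductivity up +
(B) sediment plume from construction — fish kill events +; macroinvertebrate diversity down +; water clarity down -; algal biomass up -; conductivity up +
(C) agricultural runoff — fish kill events +; macroinvertebrate diversity down +; water clarity down -; algal biomass up -; conductivity up -
(D) overfishing of top predator — fish kill events +; macroinvertebrate diversity down +; water clarity down +; algal biomass up +; conductivity up + (via water clarity down → conductivity up)
(E) nutrient upwelling — does not account for fish kill events
(D) alone accounts for all the evidence.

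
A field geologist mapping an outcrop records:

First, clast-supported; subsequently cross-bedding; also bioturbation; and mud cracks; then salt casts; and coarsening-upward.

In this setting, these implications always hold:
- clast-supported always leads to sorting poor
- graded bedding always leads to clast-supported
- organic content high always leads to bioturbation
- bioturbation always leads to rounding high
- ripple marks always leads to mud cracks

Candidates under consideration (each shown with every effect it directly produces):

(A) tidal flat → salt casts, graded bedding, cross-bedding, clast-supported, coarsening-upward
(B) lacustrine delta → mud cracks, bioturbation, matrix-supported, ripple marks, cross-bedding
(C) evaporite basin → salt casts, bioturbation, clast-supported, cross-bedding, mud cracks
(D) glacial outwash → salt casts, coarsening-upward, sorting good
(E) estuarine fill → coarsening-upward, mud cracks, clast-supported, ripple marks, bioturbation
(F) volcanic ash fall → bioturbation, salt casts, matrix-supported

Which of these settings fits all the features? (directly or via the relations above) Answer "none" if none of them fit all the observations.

Per-candidate check:
(A) tidal flat — clast-supported ✓; cross-bedding ✓; bioturbation ✗; mud cracks ✗; salt casts ✓; coarsening-upward ✓
(B) lacustrine delta — clast-supported ✗; cross-bedding ✓; bioturbation ✓; mud cracks ✓; salt casts ✗; coarsening-upward ✗
(C) evaporite basin — clast-supported ✓; cross-bedding ✓; bioturbation ✓; mud cracks ✓; salt casts ✓; coarsening-upward ✗
(D) glacial outwash — clast-supported ✗; cross-bedding ✗; bioturbation ✗; mud cracks ✗; salt casts ✓; coarsening-upward ✓
(E) estuarine fill — does not account for cross-bedding, salt casts
(F) volcanic ash fall — fails on clast-supported, cross-bedding, mud cracks, coarsening-upward (predicts matrix-supported, not clast-supported)
None of the listed candidates fits everything.

none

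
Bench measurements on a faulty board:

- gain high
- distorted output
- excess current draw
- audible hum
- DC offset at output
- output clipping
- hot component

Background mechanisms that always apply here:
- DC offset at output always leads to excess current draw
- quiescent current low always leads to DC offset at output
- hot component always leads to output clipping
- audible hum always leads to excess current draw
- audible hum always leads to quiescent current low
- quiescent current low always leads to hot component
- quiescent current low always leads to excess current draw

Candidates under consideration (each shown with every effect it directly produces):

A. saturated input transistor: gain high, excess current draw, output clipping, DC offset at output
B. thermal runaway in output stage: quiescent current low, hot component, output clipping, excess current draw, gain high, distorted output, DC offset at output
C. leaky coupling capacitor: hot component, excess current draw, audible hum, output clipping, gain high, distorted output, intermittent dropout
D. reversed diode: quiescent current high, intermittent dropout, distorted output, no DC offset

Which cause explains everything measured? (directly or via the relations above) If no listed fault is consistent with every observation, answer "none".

For each candidate, compare predicted effects to what was observed:
(A) saturated input transistor — gain high match; distorted output miss; excess current draw match; audible hum miss; DC offset at output match; output clipping match; hot component miss
(B) thermal runaway in output stage — gain high match; distorted output match; excess current draw match; audible hum miss; DC offset at output match; output clipping match; hot component match
(C) leaky coupling capacitor — gain high match; distorted output match; excess current draw match; audible hum match; DC offset at output match (through audible hum → quiescent current low → DC offset at output); output clipping match; hot component match
(D) reversed diode — fails on gain high, excess current draw, audible hum, DC offset at output, output clipping, hot component (predicts no DC offset, not DC offset at output)
Only (C) is consistent with every observation.

C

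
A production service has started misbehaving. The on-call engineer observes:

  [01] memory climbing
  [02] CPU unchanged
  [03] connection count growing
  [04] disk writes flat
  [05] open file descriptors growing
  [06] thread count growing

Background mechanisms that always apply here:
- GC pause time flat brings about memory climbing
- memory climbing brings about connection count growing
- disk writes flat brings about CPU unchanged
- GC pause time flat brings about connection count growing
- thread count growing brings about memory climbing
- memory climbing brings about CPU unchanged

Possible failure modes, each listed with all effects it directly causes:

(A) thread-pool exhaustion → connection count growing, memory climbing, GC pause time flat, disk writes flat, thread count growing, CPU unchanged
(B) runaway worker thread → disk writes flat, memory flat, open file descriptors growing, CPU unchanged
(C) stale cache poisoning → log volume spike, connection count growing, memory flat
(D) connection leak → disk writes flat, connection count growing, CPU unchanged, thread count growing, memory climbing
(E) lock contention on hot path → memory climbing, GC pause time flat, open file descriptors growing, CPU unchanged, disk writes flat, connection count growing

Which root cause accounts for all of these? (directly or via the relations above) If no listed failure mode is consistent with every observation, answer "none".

Testing each hypothesis:
(A) thread-pool exhaustion — does not account for open file descriptors growing
(B) runaway worker thread — memory climbing miss; CPU unchanged match; connection count growing miss; disk writes flat match; open file descriptors growing match; thread count growing miss
(C) stale cache poisoning — fails on memory climbing, CPU unchanged, disk writes flat, open file descriptors growing, thread count growing (predicts memory flat, not memory climbing)
(D) connection leak — memory climbing match; CPU unchanged match; connection count growing match; disk writes flat match; open file descriptors growing miss; thread count growing match
(E) lock contention on hot path — memory climbing match; CPU unchanged match; connection count growing match; disk writes flat match; open file descriptors growing match; thread count growing miss
No candidate is consistent with all observations.

none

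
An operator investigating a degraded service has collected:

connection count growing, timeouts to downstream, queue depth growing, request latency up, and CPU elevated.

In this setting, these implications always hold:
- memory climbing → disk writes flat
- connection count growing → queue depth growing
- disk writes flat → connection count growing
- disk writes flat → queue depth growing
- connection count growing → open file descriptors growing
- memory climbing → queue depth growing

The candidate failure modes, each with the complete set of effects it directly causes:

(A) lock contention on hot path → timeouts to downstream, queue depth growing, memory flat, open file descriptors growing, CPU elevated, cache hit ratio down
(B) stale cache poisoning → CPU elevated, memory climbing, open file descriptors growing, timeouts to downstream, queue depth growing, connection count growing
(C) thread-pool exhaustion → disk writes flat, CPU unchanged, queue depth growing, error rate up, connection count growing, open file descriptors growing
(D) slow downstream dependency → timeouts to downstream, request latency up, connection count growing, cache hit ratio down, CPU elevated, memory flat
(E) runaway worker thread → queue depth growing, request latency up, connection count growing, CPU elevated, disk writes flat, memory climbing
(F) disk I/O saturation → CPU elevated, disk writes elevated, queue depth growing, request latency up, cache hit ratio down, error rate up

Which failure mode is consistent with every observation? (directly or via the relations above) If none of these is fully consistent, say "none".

Checking each candidate against the observations:
(A) lock contention on hot path — does not account for connection count growing, request latency up
(B) stale cache poisoning — connection count growing +; timeouts to downstream +; queue depth growing +; request latency up -; CPU elevated +
(C) thread-pool exhaustion — connection count growing +; timeouts to downstream -; queue depth growing +; request latency up -; CPU elevated -
(D) slow downstream dependency — accounts for every observation (queue depth growing through connection count growing → queue depth growing)
(E) runaway worker thread — connection count growing +; timeouts to downstream -; queue depth growing +; request latency up +; CPU elevated +
(F) disk I/O saturation — connection count growing -; timeouts to downstream -; queue depth growing +; request latency up +; CPU elevated +
Only (D) is consistent with every observation.

D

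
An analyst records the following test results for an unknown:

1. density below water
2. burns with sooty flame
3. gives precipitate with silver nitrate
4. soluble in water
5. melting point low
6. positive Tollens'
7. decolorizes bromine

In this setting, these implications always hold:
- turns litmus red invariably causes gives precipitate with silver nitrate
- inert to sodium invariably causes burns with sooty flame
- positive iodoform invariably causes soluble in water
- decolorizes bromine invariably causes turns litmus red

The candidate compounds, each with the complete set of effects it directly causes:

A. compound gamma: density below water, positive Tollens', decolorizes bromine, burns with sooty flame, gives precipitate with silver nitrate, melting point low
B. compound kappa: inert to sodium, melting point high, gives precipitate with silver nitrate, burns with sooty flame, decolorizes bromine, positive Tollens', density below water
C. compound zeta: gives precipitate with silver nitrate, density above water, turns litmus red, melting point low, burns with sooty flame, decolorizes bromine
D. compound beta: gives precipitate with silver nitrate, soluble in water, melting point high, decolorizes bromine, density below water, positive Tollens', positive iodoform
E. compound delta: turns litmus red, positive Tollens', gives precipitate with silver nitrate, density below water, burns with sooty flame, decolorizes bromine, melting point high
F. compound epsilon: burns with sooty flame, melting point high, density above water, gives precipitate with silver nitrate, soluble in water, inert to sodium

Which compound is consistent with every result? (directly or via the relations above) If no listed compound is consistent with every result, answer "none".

Per-candidate check:
(A) compound gamma — density below water +; burns with sooty flame +; gives precipitate with silver nitrate +; soluble in water -; melting point low +; positive Tollens' +; decolorizes bromine +
(B) compound kappa — density below water +; burns with sooty flame +; gives precipitate with silver nitrate +; soluble in water -; melting point low -; positive Tollens' +; decolorizes bromine +
(C) compound zeta — density below water -; burns with sooty flame +; gives precipitate with silver nitrate +; soluble in water -; melting point low +; positive Tollens' -; decolorizes bromine +
(D) compound beta — density below water +; burns with sooty flame -; gives precipitate with silver nitrate +; soluble in water +; melting point low -; positive Tollens' +; decolorizes bromine +
(E) compound delta — density below water +; burns with sooty flame +; gives precipitate with silver nitrate +; soluble in water -; melting point low -; positive Tollens' +; decolorizes bromine +
(F) compound epsilon — density below water -; burns with sooty flame +; gives precipitate with silver nitrate +; soluble in water +; melting point low -; positive Tollens' -; decolorizes bromine -
None of the listed candidates fits everything.

none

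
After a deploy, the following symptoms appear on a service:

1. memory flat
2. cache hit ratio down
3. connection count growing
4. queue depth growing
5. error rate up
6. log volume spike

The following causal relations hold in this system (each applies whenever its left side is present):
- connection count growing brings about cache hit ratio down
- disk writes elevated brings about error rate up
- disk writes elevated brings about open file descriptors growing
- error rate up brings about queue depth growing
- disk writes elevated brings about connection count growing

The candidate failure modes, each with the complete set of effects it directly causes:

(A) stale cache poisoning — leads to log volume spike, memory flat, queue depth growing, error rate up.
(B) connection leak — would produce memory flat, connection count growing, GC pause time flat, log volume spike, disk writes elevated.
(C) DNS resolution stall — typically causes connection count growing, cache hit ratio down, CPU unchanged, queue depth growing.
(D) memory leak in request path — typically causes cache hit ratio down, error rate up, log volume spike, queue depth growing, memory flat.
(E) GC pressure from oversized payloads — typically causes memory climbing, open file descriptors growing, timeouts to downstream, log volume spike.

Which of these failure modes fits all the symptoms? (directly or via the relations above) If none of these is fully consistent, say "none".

For each candidate, compare predicted effects to what was observed:
(A) stale cache poisoning — memory flat +; cache hit ratio down -; connection count growing -; queue depth growing +; error rate up +; log volume spike +
(B) connection leak — accounts for every observation (cache hit ratio down via connection count growing → cache hit ratio down)
(C) DNS resolution stall — memory flat -; cache hit ratio down +; connection count growing +; queue depth growing +; error rate up -; log volume spike -
(D) memory leak in request path — does not account for connection count growing
(E) GC pressure from oversized payloads — memory flat -; cache hit ratio down -; connection count growing -; queue depth growing -; error rate up -; log volume spike +
(B) is the only candidate with no mismatches.

B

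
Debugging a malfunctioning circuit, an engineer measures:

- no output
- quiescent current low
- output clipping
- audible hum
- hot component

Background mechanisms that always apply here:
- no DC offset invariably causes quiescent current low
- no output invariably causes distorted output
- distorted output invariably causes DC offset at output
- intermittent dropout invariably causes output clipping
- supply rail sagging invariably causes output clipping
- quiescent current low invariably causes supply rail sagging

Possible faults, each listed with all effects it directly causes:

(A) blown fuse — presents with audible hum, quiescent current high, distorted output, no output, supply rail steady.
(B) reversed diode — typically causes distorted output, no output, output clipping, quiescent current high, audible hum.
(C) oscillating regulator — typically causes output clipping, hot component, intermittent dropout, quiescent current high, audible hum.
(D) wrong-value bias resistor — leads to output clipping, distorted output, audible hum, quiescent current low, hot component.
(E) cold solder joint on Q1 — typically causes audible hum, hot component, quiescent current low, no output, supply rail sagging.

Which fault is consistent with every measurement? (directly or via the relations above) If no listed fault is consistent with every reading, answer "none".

E

Per-candidate check:
(A) blown fuse — no output yes; quiescent current low NO; output clipping NO; audible hum yes; hot component NO
(B) reversed diode — fails on quiescent current low, hot component (predicts quiescent current high, not quiescent current low)
(C) oscillating regulator — no output NO; quiescent current low NO; output clipping yes; audible hum yes; hot component yes
(D) wrong-value bias resistor — no output NO; quiescent current low yes; output clipping yes; audible hum yes; hot component yes
(E) cold solder joint on Q1 — no output yes; quiescent current low yes; output clipping yes (through supply rail sagging → output clipping); audible hum yes; hot component yes
(E) is the only candidate with no mismatches.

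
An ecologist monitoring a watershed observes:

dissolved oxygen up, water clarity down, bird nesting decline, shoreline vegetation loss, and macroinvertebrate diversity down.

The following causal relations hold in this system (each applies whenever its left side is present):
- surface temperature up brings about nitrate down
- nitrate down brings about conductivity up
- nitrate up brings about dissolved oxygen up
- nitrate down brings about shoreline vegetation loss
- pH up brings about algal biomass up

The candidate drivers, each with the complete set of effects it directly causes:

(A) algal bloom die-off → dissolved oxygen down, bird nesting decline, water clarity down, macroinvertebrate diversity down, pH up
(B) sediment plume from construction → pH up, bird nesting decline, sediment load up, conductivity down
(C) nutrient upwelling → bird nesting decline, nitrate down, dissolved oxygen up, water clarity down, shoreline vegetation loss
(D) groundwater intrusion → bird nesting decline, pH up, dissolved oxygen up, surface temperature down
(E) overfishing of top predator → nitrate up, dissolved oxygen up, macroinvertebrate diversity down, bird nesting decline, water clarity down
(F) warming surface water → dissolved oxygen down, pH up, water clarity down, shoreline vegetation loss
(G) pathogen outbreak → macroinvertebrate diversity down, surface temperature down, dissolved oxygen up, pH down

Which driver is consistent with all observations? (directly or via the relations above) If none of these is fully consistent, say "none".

none

Checking each candidate against the observations:
(A) algal bloom die-off — fails on dissolved oxygen up, shoreline vegetation loss (predicts dissolved oxygen down, not dissolved oxygen up)
(B) sediment plume from construction — does not account for dissolved oxygen up, water clarity down, shoreline vegetation loss, macroinvertebrate diversity down
(C) nutrient upwelling — does not account for macroinvertebrate diversity down
(D) groundwater intrusion — dissolved oxygen up ✓; water clarity down ✗; bird nesting decline ✓; shoreline vegetation loss ✗; macroinvertebrate diversity down ✗
(E) overfishing of top predator — dissolved oxygen up ✓; water clarity down ✓; bird nesting decline ✓; shoreline vegetation loss ✗; macroinvertebrate diversity down ✓
(F) warming surface water — fails on dissolved oxygen up, bird nesting decline, macroinvertebrate diversity down (predicts dissolved oxygen down, not dissolved oxygen up)
(G) pathogen outbreak — does not account for water clarity down, bird nesting decline, shoreline vegetation loss
No candidate is consistent with all observations.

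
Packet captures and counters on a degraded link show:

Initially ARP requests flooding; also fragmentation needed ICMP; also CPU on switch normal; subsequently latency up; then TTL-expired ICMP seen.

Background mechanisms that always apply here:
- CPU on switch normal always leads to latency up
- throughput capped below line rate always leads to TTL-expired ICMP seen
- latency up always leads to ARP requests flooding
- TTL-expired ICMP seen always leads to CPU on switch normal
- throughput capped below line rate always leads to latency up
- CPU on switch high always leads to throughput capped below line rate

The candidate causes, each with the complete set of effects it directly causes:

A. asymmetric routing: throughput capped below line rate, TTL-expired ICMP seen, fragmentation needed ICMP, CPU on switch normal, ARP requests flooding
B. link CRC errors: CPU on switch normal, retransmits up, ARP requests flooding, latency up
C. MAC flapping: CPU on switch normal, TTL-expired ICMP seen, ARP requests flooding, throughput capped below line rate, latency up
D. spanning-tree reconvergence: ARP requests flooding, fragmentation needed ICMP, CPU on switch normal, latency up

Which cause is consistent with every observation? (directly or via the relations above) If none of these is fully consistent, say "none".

Checking each candidate against the observations:
(A) asymmetric routing — accounts for every observation (latency up via CPU on switch normal → latency up)
(B) link CRC errors — ARP requests flooding match; fragmentation needed ICMP miss; CPU on switch normal match; latency up match; TTL-expired ICMP seen miss
(C) MAC flapping — does not account for fragmentation needed ICMP
(D) spanning-tree reconvergence — does not account for TTL-expired ICMP seen
(A) is the only candidate with no mismatches.

A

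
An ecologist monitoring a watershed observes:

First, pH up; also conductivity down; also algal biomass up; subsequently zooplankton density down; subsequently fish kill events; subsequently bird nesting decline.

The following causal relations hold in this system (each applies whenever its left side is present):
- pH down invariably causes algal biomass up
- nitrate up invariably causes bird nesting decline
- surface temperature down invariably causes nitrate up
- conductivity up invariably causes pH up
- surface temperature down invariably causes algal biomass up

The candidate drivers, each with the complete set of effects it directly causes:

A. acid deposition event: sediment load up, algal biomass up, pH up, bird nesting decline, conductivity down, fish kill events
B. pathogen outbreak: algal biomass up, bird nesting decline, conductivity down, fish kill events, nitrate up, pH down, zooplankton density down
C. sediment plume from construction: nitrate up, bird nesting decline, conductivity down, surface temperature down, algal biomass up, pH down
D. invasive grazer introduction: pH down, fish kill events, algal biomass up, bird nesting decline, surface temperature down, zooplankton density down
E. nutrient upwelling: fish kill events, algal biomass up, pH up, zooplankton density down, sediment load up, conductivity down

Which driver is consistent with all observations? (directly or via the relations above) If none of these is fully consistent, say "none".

For each candidate, compare predicted effects to what was observed:
(A) acid deposition event — pH up yes; conductivity down yes; algal biomass up yes; zooplankton density down NO; fish kill events yes; bird nesting decline yes
(B) pathogen outbreak — pH up NO; conductivity down yes; algal biomass up yes; zooplankton density down yes; fish kill events yes; bird nesting decline yes
(C) sediment plume from construction — pH up NO; conductivity down yes; algal biomass up yes; zooplankton density down NO; fish kill events NO; bird nesting decline yes
(D) invasive grazer introduction — fails on pH up, conductivity down (predicts pH down, not pH up)
(E) nutrient upwelling — does not account for bird nesting decline
No candidate is consistent with all observations.

none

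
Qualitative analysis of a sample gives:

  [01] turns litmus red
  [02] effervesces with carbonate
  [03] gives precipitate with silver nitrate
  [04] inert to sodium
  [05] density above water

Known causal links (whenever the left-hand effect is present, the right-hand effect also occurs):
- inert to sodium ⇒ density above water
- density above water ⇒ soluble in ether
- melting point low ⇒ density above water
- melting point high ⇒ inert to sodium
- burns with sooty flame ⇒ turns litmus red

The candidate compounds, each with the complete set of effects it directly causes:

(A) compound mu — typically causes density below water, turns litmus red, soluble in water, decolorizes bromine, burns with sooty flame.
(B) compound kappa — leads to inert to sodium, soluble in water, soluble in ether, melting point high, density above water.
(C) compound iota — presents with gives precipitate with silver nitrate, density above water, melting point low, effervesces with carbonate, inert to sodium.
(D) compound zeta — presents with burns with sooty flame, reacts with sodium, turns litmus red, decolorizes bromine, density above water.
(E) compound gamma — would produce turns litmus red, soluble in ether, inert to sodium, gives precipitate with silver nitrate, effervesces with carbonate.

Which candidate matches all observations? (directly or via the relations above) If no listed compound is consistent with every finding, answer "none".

E

Checking each candidate against the observations:
(A) compound mu — fails on effervesces with carbonate, gives precipitate with silver nitrate, inert to sodium, density above water (predicts density below water, not density above water)
(B) compound kappa — turns litmus red miss; effervesces with carbonate miss; gives precipitate with silver nitrate miss; inert to sodium match; density above water match
(C) compound iota — does not account for turns litmus red
(D) compound zeta — turns litmus red match; effervesces with carbonate miss; gives precipitate with silver nitrate miss; inert to sodium miss; density above water match
(E) compound gamma — accounts for every observation (density above water via inert to sodium → density above water)
Only (E) is consistent with every observation.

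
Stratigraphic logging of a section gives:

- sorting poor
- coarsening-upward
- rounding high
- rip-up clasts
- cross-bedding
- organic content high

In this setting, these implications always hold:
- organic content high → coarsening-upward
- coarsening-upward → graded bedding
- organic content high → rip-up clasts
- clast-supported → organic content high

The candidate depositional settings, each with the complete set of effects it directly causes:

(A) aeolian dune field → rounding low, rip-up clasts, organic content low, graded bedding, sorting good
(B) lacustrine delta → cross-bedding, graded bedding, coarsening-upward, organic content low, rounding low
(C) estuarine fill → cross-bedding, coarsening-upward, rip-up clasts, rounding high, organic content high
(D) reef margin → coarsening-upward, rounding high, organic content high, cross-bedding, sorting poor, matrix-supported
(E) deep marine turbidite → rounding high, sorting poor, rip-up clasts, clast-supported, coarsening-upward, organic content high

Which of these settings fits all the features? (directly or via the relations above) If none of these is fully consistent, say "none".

Per-candidate check:
(A) aeolian dune field — sorting poor -; coarsening-upward -; rounding high -; rip-up clasts +; cross-bedding -; organic content high -
(B) lacustrine delta — fails on sorting poor, rounding high, rip-up clasts, organic content high (predicts rounding low, not rounding high; predicts organic content low, not organic content high)
(C) estuarine fill — does not account for sorting poor
(D) reef margin — sorting poor +; coarsening-upward +; rounding high +; rip-up clasts + (by organic content high → rip-up clasts); cross-bedding +; organic content high +
(E) deep marine turbidite — sorting poor +; coarsening-upward +; rounding high +; rip-up clasts +; cross-bedding -; organic content high +
(D) alone accounts for all the evidence.

D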